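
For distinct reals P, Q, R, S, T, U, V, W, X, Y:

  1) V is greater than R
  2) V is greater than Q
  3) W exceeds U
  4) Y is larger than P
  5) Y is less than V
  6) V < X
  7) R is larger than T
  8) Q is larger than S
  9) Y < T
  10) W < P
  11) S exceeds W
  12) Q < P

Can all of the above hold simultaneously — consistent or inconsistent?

Every relation is compatible with U < W < S < Q < P < Y < T < R < V < X; the set is consistent.

consistent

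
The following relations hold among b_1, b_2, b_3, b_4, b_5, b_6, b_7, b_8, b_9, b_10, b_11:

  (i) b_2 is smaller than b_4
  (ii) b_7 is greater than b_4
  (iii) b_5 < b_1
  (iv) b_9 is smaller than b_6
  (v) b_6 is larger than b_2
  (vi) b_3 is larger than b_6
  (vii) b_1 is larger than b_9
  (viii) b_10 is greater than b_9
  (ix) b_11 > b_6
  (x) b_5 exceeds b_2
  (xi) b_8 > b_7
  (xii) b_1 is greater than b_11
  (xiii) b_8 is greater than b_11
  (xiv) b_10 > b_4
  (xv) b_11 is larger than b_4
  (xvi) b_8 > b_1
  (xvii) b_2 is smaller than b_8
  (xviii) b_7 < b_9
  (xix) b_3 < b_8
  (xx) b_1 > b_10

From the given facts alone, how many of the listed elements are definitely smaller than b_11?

5

Directly below b_11: b_4, b_6.
One step further: b_2, b_9 (4 so far).
One step further: b_7 (5 so far).
Nothing else is reachable below b_11; 5 in all.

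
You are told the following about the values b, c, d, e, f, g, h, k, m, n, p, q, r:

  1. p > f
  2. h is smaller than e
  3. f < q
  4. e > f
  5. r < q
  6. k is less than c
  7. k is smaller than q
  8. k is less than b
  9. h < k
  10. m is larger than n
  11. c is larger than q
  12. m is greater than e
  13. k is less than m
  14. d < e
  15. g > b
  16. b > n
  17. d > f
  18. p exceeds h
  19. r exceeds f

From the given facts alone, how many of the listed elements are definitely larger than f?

Directly above f: d, r, e, q, p.
One step further: c, m (7 so far).
Nothing else is reachable above f; 7 in all.

7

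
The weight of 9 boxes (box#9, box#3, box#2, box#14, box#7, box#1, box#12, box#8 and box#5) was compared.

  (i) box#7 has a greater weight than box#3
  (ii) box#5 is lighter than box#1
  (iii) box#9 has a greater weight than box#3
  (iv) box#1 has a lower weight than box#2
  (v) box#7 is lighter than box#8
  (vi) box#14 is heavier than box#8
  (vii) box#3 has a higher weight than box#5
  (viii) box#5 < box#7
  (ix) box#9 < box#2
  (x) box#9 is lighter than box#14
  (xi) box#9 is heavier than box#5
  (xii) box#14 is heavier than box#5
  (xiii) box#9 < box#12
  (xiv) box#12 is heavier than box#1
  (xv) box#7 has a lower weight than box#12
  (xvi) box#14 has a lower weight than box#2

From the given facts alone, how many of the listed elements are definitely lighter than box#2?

The elements the relations force below box#2 are box#5, box#3, box#7, box#8, box#9, box#1, box#14 — no chain reaches any other.
That is 7.

7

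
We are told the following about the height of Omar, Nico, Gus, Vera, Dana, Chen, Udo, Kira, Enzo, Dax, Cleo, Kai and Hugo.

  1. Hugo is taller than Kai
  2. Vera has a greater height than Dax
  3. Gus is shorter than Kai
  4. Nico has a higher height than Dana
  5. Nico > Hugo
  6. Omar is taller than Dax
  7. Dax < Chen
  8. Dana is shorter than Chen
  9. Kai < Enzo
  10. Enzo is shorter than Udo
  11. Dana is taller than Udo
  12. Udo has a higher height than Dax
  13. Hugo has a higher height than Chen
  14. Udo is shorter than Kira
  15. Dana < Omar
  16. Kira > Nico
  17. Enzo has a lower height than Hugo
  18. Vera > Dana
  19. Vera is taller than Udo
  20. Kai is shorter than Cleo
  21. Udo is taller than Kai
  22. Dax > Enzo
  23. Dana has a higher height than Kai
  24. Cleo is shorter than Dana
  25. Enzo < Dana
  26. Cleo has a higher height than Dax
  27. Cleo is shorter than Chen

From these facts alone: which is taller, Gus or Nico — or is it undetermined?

Nico

Gus < Kai and Kai < Enzo give Gus < Enzo.
With Enzo < Dax: Gus < Kai < Enzo < Dax.
With Dax < Cleo: Gus < Kai < Enzo < Dax < Cleo.
With Cleo < Dana: Gus < Kai < Enzo < Dax < Cleo < Dana.
With Dana < Chen: Gus < Kai < Enzo < Dax < Cleo < Dana < Chen.
Then Chen < Hugo extends the chain to Hugo.
Then Hugo < Nico extends the chain to Nico.
So Nico is taller.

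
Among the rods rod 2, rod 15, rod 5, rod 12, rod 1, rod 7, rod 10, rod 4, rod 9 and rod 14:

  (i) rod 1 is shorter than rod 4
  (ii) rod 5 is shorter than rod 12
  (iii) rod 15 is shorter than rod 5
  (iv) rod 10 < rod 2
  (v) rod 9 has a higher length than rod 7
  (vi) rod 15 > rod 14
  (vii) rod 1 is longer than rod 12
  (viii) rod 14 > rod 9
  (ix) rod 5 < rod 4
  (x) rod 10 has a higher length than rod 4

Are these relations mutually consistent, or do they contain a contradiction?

The single ordering rod 7 < rod 9 < rod 14 < rod 15 < rod 5 < rod 12 < rod 1 < rod 4 < rod 10 < rod 2 satisfies every listed relation, so no contradiction arises.

consistent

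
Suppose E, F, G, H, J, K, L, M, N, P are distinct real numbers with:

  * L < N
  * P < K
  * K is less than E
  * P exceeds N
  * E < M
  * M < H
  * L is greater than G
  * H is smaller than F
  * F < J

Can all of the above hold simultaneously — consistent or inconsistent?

consistent

Every relation is compatible with G < L < N < P < K < E < M < H < F < J; the set is consistent.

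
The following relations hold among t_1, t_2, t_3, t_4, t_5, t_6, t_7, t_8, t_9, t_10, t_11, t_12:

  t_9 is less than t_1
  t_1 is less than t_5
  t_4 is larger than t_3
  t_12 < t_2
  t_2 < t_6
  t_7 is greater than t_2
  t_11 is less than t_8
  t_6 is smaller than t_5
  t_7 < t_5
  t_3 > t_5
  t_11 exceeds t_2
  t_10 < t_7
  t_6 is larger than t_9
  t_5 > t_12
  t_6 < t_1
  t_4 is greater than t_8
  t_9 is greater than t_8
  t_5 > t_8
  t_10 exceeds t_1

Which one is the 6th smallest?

The consecutive relations fix a unique order: t_12 < t_2 < t_11 < t_8 < t_9 < t_6 < t_1 < t_10 < t_7 < t_5 < t_3 < t_4.
Counting 6 from the smallest end gives t_6.

t_6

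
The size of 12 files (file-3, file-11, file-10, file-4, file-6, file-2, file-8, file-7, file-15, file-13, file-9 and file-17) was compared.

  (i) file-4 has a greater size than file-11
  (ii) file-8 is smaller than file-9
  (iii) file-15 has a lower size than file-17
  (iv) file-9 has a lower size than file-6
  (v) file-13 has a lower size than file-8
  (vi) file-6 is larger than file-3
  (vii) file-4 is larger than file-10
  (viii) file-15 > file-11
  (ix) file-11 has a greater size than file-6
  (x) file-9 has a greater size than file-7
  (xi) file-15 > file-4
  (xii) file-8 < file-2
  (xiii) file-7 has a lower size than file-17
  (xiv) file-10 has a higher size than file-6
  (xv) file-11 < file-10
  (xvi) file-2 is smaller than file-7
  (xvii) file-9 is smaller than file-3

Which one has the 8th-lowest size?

The consecutive relations fix a unique order: file-13 < file-8 < file-2 < file-7 < file-9 < file-3 < file-6 < file-11 < file-10 < file-4 < file-15 < file-17.
The 8th smallest is file-11.

file-11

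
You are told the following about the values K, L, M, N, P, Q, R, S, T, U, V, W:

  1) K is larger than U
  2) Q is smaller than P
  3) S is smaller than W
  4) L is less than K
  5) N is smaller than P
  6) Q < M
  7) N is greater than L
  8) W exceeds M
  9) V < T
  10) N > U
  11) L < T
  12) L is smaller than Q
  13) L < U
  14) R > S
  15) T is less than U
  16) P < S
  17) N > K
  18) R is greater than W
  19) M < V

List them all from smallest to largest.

L < Q < M < V < T < U < K < N < P < S < W < R

Each adjacent pair is fixed by a given relation: L < Q; Q < M; M < V; V < T; T < U; U < K; K < N; N < P; P < S; S < W; W < R. Chaining them end to end gives the full order.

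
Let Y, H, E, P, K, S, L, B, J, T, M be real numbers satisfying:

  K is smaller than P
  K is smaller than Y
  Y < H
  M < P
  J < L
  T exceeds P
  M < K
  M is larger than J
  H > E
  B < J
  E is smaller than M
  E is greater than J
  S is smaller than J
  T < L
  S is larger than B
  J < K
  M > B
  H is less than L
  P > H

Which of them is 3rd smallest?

J

The consecutive relations fix a unique order: B < S < J < E < M < K < Y < H < P < T < L.
The 3rd smallest is J.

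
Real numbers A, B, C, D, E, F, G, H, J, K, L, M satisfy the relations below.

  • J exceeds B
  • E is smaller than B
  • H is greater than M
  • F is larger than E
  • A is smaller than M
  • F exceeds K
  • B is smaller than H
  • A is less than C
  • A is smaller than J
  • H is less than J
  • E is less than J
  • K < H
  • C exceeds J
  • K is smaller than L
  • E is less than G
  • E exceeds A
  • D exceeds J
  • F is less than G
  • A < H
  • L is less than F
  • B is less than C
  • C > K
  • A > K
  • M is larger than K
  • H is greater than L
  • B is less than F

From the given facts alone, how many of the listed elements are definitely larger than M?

From M the given relations immediately reach H.
From those, J — 2 in total.
From those, D, C — 4 in total.
Nothing else is reachable above M; 4 in all.

4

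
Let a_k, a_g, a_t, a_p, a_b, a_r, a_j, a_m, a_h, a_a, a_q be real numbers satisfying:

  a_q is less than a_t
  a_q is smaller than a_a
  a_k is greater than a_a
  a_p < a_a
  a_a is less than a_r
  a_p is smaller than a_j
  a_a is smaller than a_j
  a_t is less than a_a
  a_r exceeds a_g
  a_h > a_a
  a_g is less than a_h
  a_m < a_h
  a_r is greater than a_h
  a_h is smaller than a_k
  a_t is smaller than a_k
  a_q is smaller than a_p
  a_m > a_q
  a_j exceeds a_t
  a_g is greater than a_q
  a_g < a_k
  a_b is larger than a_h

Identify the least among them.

Chaining upward from a_q: directly above it, a_g, a_p, a_t, a_a, a_m; then a_h, a_k, a_j, a_r; then a_b.
That covers every other element, and nothing is given below a_q, so a_q is the least.

a_q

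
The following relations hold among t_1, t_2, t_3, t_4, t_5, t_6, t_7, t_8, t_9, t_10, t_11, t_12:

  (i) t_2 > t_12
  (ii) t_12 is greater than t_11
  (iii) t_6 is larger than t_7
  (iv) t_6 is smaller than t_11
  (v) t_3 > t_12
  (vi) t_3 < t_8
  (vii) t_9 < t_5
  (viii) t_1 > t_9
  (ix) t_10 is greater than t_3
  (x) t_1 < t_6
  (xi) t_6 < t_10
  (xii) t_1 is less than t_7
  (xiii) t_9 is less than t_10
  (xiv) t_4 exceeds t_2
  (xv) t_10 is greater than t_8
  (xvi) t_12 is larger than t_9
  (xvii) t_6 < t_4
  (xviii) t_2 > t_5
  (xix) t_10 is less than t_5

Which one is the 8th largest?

Chaining the given pairs: t_9 < t_1 < t_7 < t_6 < t_11 < t_12 < t_3 < t_8 < t_10 < t_5 < t_2 < t_4.
The 8th largest is t_11.

t_11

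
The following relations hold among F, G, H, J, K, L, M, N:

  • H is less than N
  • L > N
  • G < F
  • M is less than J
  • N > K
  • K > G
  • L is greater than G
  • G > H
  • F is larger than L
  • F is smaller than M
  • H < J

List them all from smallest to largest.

The consecutive links are each given: H < G; G < K; K < N; N < L; L < F; F < M; M < J.

H < G < K < N < L < F < M < J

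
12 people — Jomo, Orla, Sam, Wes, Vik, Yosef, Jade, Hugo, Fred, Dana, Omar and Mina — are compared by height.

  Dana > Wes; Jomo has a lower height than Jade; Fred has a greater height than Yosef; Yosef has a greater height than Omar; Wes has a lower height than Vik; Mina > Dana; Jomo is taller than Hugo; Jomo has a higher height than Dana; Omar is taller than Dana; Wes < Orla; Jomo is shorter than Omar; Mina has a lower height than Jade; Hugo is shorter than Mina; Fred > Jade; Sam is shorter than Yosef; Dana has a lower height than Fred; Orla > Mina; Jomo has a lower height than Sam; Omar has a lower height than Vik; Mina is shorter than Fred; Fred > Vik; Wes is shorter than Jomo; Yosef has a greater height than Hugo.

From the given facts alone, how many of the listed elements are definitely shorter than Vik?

5

From Vik the given relations immediately reach Wes, Omar.
From those, Dana, Jomo — 4 in total.
From those, Hugo — 5 in total.
No other element is forced below Vik by the given relations, so the count is 5.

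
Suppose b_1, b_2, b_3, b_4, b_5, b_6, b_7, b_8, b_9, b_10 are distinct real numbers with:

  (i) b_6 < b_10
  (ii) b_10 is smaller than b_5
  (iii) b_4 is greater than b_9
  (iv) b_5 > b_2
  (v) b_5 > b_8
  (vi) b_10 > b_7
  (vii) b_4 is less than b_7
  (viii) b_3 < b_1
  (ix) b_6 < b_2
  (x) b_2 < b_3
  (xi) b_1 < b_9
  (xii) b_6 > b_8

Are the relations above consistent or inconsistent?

The single ordering b_8 < b_6 < b_2 < b_3 < b_1 < b_9 < b_4 < b_7 < b_10 < b_5 satisfies every listed relation, so no contradiction arises.

consistent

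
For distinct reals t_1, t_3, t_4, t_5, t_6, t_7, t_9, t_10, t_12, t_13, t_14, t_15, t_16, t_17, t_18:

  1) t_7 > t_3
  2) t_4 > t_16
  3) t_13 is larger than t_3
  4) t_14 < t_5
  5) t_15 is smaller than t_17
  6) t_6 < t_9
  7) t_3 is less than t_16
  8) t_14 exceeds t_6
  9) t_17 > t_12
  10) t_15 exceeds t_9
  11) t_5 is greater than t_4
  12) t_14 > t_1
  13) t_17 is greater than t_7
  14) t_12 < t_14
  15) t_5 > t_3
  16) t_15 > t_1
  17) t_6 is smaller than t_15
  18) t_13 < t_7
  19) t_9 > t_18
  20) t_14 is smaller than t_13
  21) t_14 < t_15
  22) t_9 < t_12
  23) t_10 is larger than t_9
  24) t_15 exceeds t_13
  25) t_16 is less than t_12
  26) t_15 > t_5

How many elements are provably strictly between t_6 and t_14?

2

The relations place t_6 below t_14. An element lies strictly between them when it is forced above t_6 and also forced below t_14.
Above t_6: {t_9, t_12, t_13, t_5, t_15, t_7, t_17, t_10}. Below t_14: {t_1, t_3, t_18, t_16, t_9, t_12}.
Intersection: {t_9, t_12} — 2.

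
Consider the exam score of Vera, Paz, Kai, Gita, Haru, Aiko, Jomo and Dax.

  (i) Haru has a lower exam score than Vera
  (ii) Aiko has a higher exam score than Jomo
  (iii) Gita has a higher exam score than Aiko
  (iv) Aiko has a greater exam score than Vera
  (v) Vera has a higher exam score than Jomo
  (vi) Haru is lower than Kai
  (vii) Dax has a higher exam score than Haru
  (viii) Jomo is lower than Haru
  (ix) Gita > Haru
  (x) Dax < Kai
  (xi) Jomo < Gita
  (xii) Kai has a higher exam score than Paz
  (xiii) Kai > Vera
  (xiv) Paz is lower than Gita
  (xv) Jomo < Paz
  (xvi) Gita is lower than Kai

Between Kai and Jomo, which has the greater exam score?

Jomo < Haru and Haru < Vera give Jomo < Vera.
Then Vera < Aiko extends the chain to Aiko.
With Aiko < Gita: Jomo < Haru < Vera < Aiko < Gita.
Then Gita < Kai extends the chain to Kai.
So Jomo < Kai; Kai is the higher of the two.

Kai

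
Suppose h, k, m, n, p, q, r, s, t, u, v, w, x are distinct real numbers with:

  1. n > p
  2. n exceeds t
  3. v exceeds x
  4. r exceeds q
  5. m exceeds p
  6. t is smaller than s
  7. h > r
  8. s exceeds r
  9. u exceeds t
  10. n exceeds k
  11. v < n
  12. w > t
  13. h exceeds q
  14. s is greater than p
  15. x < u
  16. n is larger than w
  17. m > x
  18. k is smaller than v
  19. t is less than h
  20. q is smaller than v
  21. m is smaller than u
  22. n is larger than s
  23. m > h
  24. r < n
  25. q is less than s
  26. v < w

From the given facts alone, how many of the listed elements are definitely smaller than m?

6

The elements the relations force below m are t, q, r, p, h, x — no chain reaches any other.
That is 6.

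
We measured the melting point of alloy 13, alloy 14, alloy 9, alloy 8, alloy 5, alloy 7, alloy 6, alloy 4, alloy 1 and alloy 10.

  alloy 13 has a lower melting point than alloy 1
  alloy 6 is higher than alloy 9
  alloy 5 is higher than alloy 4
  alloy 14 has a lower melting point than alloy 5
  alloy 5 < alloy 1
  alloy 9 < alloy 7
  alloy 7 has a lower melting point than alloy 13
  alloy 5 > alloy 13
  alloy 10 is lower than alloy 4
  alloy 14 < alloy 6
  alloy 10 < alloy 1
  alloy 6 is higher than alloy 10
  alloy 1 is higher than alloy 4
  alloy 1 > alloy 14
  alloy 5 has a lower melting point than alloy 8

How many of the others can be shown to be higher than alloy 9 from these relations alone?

6

Directly above alloy 9: alloy 7, alloy 6.
One step further: alloy 13 (3 so far).
One step further: alloy 5, alloy 1 (5 so far).
One step further: alloy 8 (6 so far).
Nothing else is reachable above alloy 9; 6 in all.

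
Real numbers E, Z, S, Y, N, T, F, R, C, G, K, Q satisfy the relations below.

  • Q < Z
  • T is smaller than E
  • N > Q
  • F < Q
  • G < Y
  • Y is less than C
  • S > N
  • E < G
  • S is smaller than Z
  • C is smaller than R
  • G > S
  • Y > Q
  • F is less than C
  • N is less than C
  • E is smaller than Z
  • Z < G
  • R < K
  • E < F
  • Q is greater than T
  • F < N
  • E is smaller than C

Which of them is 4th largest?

Y

Piecing the relations together gives one ordering: T < E < F < Q < N < S < Z < G < Y < C < R < K.
Counting 4 from the largest end gives Y.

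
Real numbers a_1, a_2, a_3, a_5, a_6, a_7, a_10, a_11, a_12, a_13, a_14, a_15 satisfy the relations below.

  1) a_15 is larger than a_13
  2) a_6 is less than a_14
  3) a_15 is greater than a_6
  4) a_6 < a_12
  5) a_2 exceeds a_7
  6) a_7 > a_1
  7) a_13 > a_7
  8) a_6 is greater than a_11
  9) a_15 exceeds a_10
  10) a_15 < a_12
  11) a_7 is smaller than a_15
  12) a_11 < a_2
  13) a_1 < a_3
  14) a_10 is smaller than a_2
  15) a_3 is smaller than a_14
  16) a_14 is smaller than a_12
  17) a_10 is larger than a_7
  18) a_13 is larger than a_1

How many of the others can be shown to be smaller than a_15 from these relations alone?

6

The elements the relations force below a_15 are a_11, a_1, a_7, a_10, a_6, a_13 — no chain reaches any other.
That is 6.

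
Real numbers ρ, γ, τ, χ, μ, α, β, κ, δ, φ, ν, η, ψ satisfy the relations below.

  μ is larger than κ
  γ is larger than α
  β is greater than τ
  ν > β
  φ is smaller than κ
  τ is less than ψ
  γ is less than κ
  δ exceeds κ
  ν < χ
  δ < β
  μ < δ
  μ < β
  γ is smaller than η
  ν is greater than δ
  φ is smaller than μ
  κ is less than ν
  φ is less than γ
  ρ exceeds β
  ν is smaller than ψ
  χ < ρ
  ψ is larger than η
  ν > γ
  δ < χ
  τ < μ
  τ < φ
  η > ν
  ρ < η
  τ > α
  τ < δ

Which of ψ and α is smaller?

α < τ and τ < φ give α < φ.
Then φ < γ extends the chain to γ.
Then γ < κ extends the chain to κ.
Then κ < μ extends the chain to μ.
With μ < δ: α < τ < φ < γ < κ < μ < δ.
With δ < β: α < τ < φ < γ < κ < μ < δ < β.
Then β < ν extends the chain to ν.
With ν < χ: α < τ < φ < γ < κ < μ < δ < β < ν < χ.
Then χ < ρ extends the chain to ρ.
With ρ < η: α < τ < φ < γ < κ < μ < δ < β < ν < χ < ρ < η.
With η < ψ: α < τ < φ < γ < κ < μ < δ < β < ν < χ < ρ < η < ψ.
So α < ψ; α is the smaller of the two.

α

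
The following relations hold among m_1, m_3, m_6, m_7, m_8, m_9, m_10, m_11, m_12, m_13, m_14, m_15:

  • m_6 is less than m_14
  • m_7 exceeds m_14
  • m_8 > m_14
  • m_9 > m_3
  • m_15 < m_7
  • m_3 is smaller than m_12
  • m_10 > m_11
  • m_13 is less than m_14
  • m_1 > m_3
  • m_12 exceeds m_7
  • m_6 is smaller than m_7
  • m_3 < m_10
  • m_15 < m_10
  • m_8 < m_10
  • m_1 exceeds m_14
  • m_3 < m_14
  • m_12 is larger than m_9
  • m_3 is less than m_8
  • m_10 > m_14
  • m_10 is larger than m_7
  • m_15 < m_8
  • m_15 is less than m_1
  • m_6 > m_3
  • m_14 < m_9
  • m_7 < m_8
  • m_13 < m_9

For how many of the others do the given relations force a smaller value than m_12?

7

From m_12 the given relations immediately reach m_3, m_7, m_9.
From those, m_13, m_6, m_14, m_15 — 7 in total.
No other element is forced below m_12 by the given relations, so the count is 7.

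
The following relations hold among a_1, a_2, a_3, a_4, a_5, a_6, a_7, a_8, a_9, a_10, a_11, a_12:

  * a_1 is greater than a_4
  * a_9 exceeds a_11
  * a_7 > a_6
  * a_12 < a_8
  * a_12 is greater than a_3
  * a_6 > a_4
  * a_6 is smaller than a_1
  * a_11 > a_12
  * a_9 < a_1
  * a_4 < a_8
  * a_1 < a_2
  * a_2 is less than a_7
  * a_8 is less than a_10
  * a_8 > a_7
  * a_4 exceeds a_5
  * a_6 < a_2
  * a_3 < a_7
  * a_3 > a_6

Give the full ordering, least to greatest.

a_5 < a_4 < a_6 < a_3 < a_12 < a_11 < a_9 < a_1 < a_2 < a_7 < a_8 < a_10

Each adjacent pair is fixed by a given relation: a_5 < a_4; a_4 < a_6; a_6 < a_3; a_3 < a_12; a_12 < a_11; a_11 < a_9; a_9 < a_1; a_1 < a_2; a_2 < a_7; a_7 < a_8; a_8 < a_10. Chaining them end to end gives the full order.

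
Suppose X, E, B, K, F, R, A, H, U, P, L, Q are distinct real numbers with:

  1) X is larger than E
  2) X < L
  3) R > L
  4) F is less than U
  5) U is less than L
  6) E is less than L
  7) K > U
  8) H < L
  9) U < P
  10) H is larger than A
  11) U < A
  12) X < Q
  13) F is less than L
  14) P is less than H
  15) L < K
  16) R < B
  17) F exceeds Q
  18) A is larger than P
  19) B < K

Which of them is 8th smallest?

The consecutive relations fix a unique order: E < X < Q < F < U < P < A < H < L < R < B < K.
The 8th smallest is H.

H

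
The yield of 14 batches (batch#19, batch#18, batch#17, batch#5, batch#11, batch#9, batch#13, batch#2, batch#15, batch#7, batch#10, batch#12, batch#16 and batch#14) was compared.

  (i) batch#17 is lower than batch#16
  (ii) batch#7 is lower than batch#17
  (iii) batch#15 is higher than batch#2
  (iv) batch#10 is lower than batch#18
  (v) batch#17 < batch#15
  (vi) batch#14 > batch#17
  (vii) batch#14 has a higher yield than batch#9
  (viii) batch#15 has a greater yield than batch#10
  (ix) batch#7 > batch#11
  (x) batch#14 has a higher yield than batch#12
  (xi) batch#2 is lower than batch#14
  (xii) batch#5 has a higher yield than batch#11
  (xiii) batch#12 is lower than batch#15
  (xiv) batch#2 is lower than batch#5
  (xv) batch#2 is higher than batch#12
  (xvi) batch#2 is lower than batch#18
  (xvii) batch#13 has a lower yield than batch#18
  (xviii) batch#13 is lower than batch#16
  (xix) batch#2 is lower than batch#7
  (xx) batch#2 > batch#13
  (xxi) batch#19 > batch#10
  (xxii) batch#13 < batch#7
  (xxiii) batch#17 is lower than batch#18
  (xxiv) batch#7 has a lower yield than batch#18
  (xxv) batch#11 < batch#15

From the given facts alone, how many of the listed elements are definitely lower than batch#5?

4

From batch#5 the given relations immediately reach batch#2, batch#11.
From those, batch#12, batch#13 — 4 in total.
No other element is forced below batch#5 by the given relations, so the count is 4.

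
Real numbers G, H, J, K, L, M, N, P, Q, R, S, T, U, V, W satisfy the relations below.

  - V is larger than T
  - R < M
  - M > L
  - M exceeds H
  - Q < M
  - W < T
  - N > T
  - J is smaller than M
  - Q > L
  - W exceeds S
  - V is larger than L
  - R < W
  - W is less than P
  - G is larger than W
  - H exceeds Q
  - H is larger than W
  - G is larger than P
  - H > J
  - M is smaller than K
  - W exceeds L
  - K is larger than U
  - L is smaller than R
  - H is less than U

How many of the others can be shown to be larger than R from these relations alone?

The elements the relations force above R are W, P, G, H, T, N, U, M, K, V — no chain reaches any other.
That is 10.

10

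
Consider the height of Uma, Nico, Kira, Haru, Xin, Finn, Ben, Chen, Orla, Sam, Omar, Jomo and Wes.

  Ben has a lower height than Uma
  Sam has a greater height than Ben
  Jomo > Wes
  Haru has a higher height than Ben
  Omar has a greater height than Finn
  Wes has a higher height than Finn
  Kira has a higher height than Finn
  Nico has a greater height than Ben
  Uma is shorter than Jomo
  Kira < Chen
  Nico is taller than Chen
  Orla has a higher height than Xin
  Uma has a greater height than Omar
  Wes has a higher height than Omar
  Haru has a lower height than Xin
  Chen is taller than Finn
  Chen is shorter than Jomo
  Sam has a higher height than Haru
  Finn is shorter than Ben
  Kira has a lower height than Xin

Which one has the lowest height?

Chaining upward from Finn: directly above it, Kira, Ben, Chen, Omar, Wes; then Haru, Uma, Nico, Jomo, Sam, Xin; then Orla.
That covers every other element, and nothing is given below Finn, so Finn is the lowest height.

Finn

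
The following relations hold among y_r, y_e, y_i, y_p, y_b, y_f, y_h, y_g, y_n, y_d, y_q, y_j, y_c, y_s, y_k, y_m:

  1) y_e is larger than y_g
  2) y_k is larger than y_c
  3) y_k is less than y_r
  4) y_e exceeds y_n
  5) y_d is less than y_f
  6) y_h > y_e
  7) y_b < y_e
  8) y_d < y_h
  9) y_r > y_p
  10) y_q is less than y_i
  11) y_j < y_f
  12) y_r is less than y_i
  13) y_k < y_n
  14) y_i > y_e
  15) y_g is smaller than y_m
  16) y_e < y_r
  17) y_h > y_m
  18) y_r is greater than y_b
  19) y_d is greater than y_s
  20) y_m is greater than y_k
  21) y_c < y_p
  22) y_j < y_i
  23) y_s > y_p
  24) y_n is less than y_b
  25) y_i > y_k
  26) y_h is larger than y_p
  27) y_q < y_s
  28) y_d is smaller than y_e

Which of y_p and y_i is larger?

y_i

Link the given pairs in sequence: y_p < y_s; y_s < y_d; y_d < y_e; y_e < y_r; y_r < y_i.
Together: y_p < y_s < y_d < y_e < y_r < y_i.
So y_p < y_i; y_i is the larger of the two.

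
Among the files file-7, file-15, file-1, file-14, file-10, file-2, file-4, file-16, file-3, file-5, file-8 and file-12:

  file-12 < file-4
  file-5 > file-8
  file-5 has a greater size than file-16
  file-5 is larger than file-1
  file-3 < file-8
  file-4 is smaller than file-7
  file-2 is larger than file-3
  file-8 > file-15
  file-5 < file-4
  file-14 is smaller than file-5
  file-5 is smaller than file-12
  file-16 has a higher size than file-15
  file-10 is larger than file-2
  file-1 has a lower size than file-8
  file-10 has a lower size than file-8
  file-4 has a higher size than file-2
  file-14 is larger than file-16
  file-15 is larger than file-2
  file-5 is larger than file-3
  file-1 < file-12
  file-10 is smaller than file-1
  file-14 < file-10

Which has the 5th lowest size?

The consecutive relations fix a unique order: file-3 < file-2 < file-15 < file-16 < file-14 < file-10 < file-1 < file-8 < file-5 < file-12 < file-4 < file-7.
Counting 5 from the smallest end gives file-14.

file-14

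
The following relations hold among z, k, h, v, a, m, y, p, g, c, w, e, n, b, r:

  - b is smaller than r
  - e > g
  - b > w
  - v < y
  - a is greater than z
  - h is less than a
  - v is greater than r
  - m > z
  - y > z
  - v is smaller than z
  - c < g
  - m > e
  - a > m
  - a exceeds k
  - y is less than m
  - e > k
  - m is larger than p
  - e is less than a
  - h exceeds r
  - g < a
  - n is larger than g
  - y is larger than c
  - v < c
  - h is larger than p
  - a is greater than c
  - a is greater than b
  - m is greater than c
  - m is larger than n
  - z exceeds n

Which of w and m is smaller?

w < b < r < v < c < g < n < z < y < m, by transitivity through b, r, v, c, g, n, z, y.
So w < m; w is the smaller of the two.

w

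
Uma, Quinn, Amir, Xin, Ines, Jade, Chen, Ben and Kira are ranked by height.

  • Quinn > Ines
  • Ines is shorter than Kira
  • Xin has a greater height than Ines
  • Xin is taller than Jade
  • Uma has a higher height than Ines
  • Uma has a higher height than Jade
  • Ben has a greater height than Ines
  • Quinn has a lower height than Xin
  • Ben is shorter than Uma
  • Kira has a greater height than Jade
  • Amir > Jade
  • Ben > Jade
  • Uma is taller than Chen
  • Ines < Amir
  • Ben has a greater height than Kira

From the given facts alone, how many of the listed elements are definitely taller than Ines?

6

The elements the relations force above Ines are Quinn, Amir, Xin, Kira, Ben, Uma — no chain reaches any other.
That is 6.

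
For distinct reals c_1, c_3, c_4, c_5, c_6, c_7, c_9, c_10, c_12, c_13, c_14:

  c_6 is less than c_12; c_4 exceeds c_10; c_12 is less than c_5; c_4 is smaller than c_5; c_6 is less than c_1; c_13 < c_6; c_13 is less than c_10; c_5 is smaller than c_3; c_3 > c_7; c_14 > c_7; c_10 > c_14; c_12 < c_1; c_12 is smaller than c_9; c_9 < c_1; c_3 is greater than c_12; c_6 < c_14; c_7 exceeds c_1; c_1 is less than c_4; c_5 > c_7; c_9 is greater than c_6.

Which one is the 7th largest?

c_1

Piecing the relations together gives one ordering: c_13 < c_6 < c_12 < c_9 < c_1 < c_7 < c_14 < c_10 < c_4 < c_5 < c_3.
Counting 7 from the largest end gives c_1.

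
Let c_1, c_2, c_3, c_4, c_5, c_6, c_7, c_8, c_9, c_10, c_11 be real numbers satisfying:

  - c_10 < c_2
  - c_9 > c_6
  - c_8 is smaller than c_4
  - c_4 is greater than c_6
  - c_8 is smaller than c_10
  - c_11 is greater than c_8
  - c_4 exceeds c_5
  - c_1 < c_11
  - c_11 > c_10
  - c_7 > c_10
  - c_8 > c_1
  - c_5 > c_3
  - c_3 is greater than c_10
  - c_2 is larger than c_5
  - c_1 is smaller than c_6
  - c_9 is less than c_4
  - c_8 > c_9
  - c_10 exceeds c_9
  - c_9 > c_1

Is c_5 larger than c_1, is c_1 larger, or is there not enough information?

Following the relations from c_1: c_1 < c_6 < c_9 < c_8 < c_10 < c_3 < c_5.
So c_5 is larger.

c_5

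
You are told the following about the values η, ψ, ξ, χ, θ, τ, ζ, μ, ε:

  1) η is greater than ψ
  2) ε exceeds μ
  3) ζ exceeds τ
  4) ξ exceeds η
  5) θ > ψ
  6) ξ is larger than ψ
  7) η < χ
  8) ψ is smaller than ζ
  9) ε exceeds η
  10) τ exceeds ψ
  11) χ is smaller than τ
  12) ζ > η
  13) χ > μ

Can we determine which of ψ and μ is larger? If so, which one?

undetermined

Following every chain through ψ: above ψ we get η, χ, τ, θ, ξ, ε, ζ.
μ is not reached, and no chain runs the other way from μ to ψ.
So the given relations leave the order of ψ and μ undetermined.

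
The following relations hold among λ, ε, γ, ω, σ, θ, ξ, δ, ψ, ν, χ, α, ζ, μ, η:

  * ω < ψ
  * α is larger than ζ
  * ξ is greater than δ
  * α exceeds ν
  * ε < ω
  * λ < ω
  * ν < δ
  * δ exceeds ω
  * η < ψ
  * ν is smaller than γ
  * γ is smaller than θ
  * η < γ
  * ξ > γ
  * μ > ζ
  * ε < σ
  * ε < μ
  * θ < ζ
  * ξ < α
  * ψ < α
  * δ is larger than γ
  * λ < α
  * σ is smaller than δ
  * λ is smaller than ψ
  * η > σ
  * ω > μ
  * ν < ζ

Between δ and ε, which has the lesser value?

The relevant relations are ε < σ; σ < η; η < γ; γ < θ; θ < ζ; ζ < μ; μ < ω; ω < δ.
Chaining these gives ε < σ < η < γ < θ < ζ < μ < ω < δ.
So ε < δ; ε is the smaller of the two.

ε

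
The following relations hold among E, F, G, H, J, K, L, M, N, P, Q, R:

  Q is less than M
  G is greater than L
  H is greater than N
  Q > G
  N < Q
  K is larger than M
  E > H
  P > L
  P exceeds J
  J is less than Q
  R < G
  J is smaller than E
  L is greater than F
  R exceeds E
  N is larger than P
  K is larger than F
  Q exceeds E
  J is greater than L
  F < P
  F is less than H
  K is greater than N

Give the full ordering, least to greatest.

Nothing is placed below F, so it is least; from there F < L; L < J; J < P; P < N; N < H; H < E; E < R; R < G; G < Q; Q < M; M < K, each given directly.

F < L < J < P < N < H < E < R < G < Q < M < K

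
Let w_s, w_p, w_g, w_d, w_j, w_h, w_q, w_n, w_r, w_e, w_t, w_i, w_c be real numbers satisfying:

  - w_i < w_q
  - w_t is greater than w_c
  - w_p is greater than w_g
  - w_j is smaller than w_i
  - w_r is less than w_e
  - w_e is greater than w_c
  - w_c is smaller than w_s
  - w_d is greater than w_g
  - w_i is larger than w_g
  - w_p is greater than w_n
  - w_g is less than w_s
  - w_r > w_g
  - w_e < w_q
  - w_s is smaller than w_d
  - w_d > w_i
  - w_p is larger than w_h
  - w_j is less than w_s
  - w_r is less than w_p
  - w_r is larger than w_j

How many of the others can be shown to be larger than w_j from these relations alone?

7

The elements the relations force above w_j are w_r, w_s, w_p, w_i, w_d, w_e, w_q — no chain reaches any other.
That is 7.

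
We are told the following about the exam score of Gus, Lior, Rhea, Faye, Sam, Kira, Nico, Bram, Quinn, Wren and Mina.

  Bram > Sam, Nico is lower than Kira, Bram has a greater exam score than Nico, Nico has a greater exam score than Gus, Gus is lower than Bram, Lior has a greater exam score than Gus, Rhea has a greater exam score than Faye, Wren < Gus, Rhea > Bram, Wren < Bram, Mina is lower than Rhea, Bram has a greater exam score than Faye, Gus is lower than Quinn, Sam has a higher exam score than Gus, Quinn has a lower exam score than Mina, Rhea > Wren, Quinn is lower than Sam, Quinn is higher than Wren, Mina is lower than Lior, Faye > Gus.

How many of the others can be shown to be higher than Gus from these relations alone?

From Gus the given relations immediately reach Quinn, Faye, Nico, Lior, Sam, Bram.
From those, Mina, Kira, Rhea — 9 in total.
Nothing else is reachable above Gus; 9 in all.

9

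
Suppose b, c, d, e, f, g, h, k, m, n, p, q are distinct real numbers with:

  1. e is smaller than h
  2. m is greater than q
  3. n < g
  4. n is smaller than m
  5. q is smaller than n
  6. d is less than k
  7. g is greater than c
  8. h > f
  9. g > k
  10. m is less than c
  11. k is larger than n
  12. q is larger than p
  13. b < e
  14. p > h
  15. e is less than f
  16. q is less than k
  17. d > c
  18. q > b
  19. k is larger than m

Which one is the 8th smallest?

Piecing the relations together gives one ordering: b < e < f < h < p < q < n < m < c < d < k < g.
The 8th smallest is m.

m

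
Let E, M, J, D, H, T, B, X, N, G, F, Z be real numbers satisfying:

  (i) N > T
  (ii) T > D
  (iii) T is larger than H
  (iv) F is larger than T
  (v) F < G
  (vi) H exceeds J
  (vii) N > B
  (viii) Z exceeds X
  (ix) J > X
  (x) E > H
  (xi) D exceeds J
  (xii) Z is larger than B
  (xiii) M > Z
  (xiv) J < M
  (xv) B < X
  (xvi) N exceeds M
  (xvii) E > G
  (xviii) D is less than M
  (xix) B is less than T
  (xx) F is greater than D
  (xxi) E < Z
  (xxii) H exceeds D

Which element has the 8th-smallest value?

G

Chaining the given pairs: B < X < J < D < H < T < F < G < E < Z < M < N.
The 8th smallest is G.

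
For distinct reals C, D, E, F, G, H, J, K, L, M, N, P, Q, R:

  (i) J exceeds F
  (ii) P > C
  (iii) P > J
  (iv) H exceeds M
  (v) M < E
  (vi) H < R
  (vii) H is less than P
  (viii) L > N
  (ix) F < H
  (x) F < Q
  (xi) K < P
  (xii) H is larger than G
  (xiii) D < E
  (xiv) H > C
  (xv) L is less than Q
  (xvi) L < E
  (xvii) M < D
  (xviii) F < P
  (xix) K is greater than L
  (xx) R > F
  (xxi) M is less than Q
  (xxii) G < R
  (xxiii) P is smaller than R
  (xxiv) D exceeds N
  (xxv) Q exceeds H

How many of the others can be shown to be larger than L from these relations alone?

5

From L the given relations immediately reach K, Q, E.
From those, P — 4 in total.
From those, R — 5 in total.
Nothing else is reachable above L; 5 in all.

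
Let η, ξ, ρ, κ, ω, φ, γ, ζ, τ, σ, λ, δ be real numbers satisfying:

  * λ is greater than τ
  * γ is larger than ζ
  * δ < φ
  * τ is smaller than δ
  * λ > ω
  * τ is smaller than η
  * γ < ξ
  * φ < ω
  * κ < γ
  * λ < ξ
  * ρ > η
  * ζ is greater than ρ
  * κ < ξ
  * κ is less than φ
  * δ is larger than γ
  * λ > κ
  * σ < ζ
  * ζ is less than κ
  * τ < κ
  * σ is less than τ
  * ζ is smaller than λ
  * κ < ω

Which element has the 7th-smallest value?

γ

The consecutive relations fix a unique order: σ < τ < η < ρ < ζ < κ < γ < δ < φ < ω < λ < ξ.
The 7th smallest is γ.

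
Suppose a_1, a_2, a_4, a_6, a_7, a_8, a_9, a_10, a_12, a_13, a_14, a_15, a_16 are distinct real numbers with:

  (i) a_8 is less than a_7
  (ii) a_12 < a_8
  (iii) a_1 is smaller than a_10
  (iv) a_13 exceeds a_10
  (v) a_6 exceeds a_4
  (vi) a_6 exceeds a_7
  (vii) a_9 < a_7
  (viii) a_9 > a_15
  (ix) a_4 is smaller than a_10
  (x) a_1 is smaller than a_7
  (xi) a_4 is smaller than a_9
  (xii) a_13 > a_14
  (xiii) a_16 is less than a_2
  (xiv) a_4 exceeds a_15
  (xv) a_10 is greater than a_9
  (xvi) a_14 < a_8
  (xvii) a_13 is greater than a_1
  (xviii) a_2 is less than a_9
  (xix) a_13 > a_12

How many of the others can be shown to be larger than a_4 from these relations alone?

From a_4 the given relations immediately reach a_9, a_10, a_6.
From those, a_7, a_13 — 5 in total.
No other element is forced above a_4 by the given relations, so the count is 5.

5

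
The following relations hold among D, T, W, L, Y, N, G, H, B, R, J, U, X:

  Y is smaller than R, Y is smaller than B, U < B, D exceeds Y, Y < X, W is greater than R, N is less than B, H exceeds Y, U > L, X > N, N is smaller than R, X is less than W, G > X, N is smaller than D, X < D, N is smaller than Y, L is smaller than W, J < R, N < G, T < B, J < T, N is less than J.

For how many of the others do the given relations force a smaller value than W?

From W the given relations immediately reach L, X, R.
From those, N, J, Y — 6 in total.
No other element is forced below W by the given relations, so the count is 6.

6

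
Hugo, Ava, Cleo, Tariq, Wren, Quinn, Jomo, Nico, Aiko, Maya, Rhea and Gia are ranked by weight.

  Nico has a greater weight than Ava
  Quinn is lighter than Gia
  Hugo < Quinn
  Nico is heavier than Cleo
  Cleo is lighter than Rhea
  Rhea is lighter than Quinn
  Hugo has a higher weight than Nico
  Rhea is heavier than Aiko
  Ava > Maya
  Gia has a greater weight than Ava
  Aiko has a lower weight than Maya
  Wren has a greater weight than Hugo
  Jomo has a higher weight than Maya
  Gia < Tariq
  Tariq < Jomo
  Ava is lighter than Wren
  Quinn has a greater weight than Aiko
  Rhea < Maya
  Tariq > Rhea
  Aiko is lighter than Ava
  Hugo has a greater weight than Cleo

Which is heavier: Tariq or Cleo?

Tariq

Cleo < Rhea < Maya < Ava < Nico < Hugo < Quinn < Gia < Tariq, by transitivity through Rhea, Maya, Ava, Nico, Hugo, Quinn, Gia.
So Cleo < Tariq; Tariq is the heavier of the two.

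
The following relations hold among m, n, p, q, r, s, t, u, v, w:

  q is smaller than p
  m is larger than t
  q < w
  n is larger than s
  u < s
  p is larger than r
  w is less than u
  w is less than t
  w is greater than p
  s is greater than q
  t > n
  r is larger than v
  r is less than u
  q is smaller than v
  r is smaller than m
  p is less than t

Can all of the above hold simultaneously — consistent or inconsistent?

consistent

Every relation is compatible with q < v < r < p < w < u < s < n < t < m; the set is consistent.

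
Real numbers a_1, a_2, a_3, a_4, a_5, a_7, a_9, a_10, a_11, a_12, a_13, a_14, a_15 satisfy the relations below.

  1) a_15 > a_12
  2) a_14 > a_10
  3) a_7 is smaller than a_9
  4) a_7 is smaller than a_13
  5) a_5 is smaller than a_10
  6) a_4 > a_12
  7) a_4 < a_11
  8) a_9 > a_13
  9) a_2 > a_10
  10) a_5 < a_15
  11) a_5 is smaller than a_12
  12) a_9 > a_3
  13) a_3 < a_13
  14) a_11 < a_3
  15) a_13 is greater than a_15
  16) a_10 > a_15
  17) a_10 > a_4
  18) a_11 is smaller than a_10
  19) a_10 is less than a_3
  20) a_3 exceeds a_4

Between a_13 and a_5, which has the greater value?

a_5 < a_12 < a_4 < a_10 < a_3 < a_13, by transitivity through a_12, a_4, a_10, a_3.
So a_5 < a_13; a_13 is the larger of the two.

a_13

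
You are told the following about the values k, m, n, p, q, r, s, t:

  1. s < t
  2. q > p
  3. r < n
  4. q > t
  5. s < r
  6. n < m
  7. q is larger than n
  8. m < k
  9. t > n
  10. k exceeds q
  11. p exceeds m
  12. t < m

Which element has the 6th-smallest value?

p

Chaining the given pairs: s < r < n < t < m < p < q < k.
Counting 6 from the smallest end gives p.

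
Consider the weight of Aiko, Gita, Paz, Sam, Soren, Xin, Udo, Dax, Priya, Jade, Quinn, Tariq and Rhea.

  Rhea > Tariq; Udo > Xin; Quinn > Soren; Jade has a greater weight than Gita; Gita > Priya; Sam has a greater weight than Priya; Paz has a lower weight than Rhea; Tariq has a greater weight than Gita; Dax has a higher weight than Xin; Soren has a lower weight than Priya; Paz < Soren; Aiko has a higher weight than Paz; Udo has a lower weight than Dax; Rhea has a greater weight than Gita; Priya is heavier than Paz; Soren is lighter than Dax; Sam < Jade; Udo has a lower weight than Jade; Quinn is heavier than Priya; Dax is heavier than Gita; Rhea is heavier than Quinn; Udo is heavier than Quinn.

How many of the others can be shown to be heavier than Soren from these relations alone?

The elements the relations force above Soren are Priya, Gita, Sam, Quinn, Tariq, Rhea, Udo, Jade, Dax — no chain reaches any other.
That is 9.

9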